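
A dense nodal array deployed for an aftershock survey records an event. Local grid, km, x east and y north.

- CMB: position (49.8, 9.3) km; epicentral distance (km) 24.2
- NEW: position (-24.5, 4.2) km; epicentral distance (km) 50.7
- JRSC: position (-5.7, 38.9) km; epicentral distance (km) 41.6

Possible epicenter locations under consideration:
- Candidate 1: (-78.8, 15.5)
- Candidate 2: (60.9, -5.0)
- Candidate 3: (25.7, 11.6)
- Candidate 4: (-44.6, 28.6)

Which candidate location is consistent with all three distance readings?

For each candidate, compare |candidate − station| to the reported distance:
Candidate 1: residuals CMB 104.5, NEW 4.8, JRSC 35.2 → max 104.5 km
Candidate 2: residuals CMB 6.1, NEW 35.2, JRSC 38.2 → max 38.2 km
Candidate 3: residuals CMB 0.0, NEW 0.0, JRSC 0.0 → max 0.0 km
Candidate 4: residuals CMB 72.2, NEW 19.1, JRSC 1.4 → max 72.2 km
Only Candidate 3 has all residuals ≈ 0.

Candidate 3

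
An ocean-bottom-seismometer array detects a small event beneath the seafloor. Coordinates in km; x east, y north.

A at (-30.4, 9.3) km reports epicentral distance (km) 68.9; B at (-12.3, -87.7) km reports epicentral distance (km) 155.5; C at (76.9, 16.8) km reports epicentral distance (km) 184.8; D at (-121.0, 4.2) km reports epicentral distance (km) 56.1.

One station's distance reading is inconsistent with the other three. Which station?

Solve using three stations at a time. Using A, B, D (subtract circle equations pairwise → linear system) gives (x, y) ≈ (-86.9, 48.7).
Distances from that point to each station vs reported:
  A: calculated 68.9 vs reported 68.9 → residual 0.0 km
  B: calculated 155.5 vs reported 155.5 → residual 0.0 km
  C: calculated 166.9 vs reported 184.8 → residual 17.9 km
  D: calculated 56.1 vs reported 56.1 → residual 0.0 km
A, B, D are mutually consistent (residuals ≈ 0); C is off by 17.9 km.

C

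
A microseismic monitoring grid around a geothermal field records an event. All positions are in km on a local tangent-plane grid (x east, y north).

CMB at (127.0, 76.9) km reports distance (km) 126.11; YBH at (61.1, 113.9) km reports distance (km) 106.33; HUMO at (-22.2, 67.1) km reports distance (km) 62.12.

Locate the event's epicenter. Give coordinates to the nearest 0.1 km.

15.6 km east, 17.8 km north

Circle about each station: (x − 127.0)² + (y − 76.9)² = 126.11²; (x − 61.1)² + (y − 113.9)² = 106.33²; (x + 22.2)² + (y − 67.1)² = 62.12².
Subtracting pairs of circle equations eliminates x²+y² and gives linear equations (the radical axes):
-131.8 x + 74.0 y = -738.53
-298.4 x − 19.6 y = -5002.52
Solving the 2×2 system: x ≈ 15.6, y ≈ 17.8 km.
Check against CMB (with the unrounded x, y): √((x − 127.0)²+(y − 76.9)²) = 126.11 ≈ 126.11 km. ✓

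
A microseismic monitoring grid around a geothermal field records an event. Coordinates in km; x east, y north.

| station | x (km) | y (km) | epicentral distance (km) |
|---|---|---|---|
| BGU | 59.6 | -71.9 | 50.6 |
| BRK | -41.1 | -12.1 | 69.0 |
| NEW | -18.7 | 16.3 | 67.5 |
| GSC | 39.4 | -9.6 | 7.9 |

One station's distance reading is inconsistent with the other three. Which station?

Solve using three stations at a time. Using BGU, BRK, NEW (subtract circle equations pairwise → linear system) gives (x, y) ≈ (23.5, -36.4).
Distances from that point to each station vs reported:
  BGU: calculated 50.6 vs reported 50.6 → residual 0.0 km
  BRK: calculated 69.0 vs reported 69.0 → residual 0.0 km
  NEW: calculated 67.5 vs reported 67.5 → residual 0.0 km
  GSC: calculated 31.2 vs reported 7.9 → residual 23.3 km
BGU, BRK, NEW are mutually consistent (residuals ≈ 0); GSC is off by 23.3 km.

GSC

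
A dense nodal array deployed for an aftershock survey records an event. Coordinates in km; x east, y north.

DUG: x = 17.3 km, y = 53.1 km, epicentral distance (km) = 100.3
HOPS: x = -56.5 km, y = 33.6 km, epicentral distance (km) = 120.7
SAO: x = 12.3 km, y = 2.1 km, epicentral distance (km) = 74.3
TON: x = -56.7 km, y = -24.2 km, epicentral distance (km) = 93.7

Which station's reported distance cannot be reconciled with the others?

Solve using three stations at a time. Using DUG, HOPS, TON (subtract circle equations pairwise → linear system) gives (x, y) ≈ (34.5, -45.7).
Distances from that point to each station vs reported:
  DUG: calculated 100.3 vs reported 100.3 → residual 0.0 km
  HOPS: calculated 120.7 vs reported 120.7 → residual 0.0 km
  SAO: calculated 52.7 vs reported 74.3 → residual 21.6 km
  TON: calculated 93.7 vs reported 93.7 → residual 0.0 km
DUG, HOPS, TON are mutually consistent (residuals ≈ 0); SAO is off by 21.6 km.

SAO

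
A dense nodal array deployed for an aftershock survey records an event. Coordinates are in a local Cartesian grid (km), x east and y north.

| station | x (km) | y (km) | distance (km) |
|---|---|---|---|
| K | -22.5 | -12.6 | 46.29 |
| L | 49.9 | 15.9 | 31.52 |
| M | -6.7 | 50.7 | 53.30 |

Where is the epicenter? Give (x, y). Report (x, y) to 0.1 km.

Circle about each station: (x + 22.5)² + (y + 12.6)² = 46.29²; (x − 49.9)² + (y − 15.9)² = 31.52²; (x + 6.7)² + (y − 50.7)² = 53.30².
Subtracting pairs of circle equations eliminates x²+y² and gives linear equations (the radical axes):
144.8 x + 57.0 y = 3227.06
31.6 x + 126.6 y = 1252.24
Solving the 2×2 system: x ≈ 20.4, y ≈ 4.8 km.

(20.4, 4.8)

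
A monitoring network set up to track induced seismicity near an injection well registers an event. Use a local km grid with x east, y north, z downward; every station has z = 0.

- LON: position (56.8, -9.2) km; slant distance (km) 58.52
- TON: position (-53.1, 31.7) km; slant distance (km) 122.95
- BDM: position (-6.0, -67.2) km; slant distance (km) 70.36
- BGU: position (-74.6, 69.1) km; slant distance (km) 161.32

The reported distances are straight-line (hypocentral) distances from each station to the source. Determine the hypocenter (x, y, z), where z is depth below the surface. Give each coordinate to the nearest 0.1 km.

(36.9, -37.5, 47.2)

Each station gives a sphere (x−x_i)² + (y−y_i)² + z² = d_i² (stations at z=0).
Subtracting the LON sphere from TON and BDM: z² cancels, leaving linear equations in x and y:
-219.8 x + 81.8 y = -11178.49
-125.6 x − 116.0 y = -284.98
Solving: x ≈ 36.902, y ≈ -37.499 km (keep extra digits for the depth step; rounded: 36.9, -37.5).
Then from the LON sphere: z² = 58.52² − (x − 56.8)² − (y + 9.2)² with x = 36.902, y = -37.499, so z ≈ 47.200 ≈ 47.2 km.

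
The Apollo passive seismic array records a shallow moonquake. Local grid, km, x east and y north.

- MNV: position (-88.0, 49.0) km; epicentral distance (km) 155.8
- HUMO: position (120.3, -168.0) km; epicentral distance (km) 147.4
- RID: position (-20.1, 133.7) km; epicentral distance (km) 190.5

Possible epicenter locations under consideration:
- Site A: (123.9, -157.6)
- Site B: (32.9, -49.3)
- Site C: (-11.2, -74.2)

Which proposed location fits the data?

For each candidate, compare |candidate − station| to the reported distance:
Site A: residuals MNV 140.1, HUMO 136.4, RID 134.4 → max 140.1 km
Site B: residuals MNV 0.0, HUMO 0.0, RID 0.0 → max 0.0 km
Site C: residuals MNV 10.6, HUMO 14.1, RID 17.6 → max 17.6 km
Only Site B has all residuals ≈ 0.

Site B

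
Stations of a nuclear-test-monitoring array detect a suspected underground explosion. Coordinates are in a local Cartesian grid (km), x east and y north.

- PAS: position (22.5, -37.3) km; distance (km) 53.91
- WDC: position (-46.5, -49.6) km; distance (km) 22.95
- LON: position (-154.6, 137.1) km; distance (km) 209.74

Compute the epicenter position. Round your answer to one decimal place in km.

x ≈ -31.2 km, y ≈ -32.5 km

Circle about each station: (x − 22.5)² + (y + 37.3)² = 53.91²; (x + 46.5)² + (y + 49.6)² = 22.95²; (x + 154.6)² + (y − 137.1)² = 209.74².
Subtracting the PAS equation from the WDC and LON equations removes the quadratic terms:
-138.0 x − 24.6 y = 5104.46
-354.2 x + 348.8 y = -284.55
Solving the 2×2 system: x ≈ -31.2, y ≈ -32.5 km.
Check against PAS (with the unrounded x, y): √((x − 22.5)²+(y + 37.3)²) = 53.91 ≈ 53.91 km. ✓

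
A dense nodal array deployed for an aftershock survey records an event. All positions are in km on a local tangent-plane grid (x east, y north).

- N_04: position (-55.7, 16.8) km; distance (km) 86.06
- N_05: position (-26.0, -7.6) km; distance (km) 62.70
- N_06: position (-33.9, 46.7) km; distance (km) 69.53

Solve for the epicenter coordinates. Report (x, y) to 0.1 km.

x ≈ 30.3 km, y ≈ 20.0 km

Circle about each station: (x + 55.7)² + (y − 16.8)² = 86.06²; (x + 26.0)² + (y + 7.6)² = 62.70²; (x + 33.9)² + (y − 46.7)² = 69.53².
Subtracting pairs of circle equations eliminates x²+y² and gives linear equations (the radical axes):
59.4 x − 48.8 y = 824.06
43.6 x + 59.8 y = 2517.27
Solving the 2×2 system: x ≈ 30.3, y ≈ 20.0 km.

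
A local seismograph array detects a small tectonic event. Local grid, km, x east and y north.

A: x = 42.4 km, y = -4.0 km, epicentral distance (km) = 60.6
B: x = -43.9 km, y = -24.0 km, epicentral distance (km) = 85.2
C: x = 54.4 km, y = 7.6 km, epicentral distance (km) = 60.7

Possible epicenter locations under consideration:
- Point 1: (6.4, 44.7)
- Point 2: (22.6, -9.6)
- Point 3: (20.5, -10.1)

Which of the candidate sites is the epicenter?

For each candidate, compare |candidate − station| to the reported distance:
Point 1: residuals A 0.0, B 0.1, C 0.0 → max 0.1 km
Point 2: residuals A 40.0, B 17.2, C 24.5 → max 40.0 km
Point 3: residuals A 37.9, B 19.3, C 22.5 → max 37.9 km
Only Point 1 has all residuals ≈ 0.

Point 1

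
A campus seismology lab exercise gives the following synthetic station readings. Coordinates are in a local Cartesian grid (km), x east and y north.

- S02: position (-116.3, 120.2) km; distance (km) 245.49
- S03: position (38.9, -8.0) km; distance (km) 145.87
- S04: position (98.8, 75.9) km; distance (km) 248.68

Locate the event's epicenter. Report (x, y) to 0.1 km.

Circle about each station: (x + 116.3)² + (y − 120.2)² = 245.49²; (x − 38.9)² + (y + 8.0)² = 145.87²; (x − 98.8)² + (y − 75.9)² = 248.68².
Subtracting pairs of circle equations eliminates x²+y² and gives linear equations (the radical axes):
310.4 x − 256.4 y = 12590.76
430.2 x − 88.6 y = -14027.88
Solving the 2×2 system: x ≈ -56.9, y ≈ -118.0 km.
Check against S02 (with the unrounded x, y): √((x + 116.3)²+(y − 120.2)²) = 245.49 ≈ 245.49 km. ✓

(-56.9, -118.0)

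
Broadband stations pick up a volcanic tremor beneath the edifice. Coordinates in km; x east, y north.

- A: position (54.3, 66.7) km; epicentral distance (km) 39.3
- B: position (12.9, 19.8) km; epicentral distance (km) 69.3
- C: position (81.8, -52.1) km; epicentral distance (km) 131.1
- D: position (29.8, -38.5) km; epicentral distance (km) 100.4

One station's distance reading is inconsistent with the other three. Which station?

Solve using three stations at a time. Using A, C, D (subtract circle equations pairwise → linear system) gives (x, y) ≈ (15.2, 60.9).
Distances from that point to each station vs reported:
  A: calculated 39.5 vs reported 39.3 → residual 0.2 km
  B: calculated 41.2 vs reported 69.3 → residual 28.1 km
  C: calculated 131.2 vs reported 131.1 → residual 0.1 km
  D: calculated 100.5 vs reported 100.4 → residual 0.1 km
A, C, D are mutually consistent (residuals ≈ 0); B is off by 28.1 km.

B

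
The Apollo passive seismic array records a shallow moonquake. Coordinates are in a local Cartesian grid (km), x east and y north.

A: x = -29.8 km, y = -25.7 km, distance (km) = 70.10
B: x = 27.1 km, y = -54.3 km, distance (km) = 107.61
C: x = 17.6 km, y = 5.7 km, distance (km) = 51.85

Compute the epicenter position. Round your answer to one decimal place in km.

-18.0 km east, 43.4 km north

Circle about each station: (x + 29.8)² + (y + 25.7)² = 70.10²; (x − 27.1)² + (y + 54.3)² = 107.61²; (x − 17.6)² + (y − 5.7)² = 51.85².
Subtracting pairs of circle equations eliminates x²+y² and gives linear equations (the radical axes):
113.8 x − 57.2 y = -4531.53
94.8 x + 62.8 y = 1019.31
Solving the 2×2 system: x ≈ -18.0, y ≈ 43.4 km.
Check against A (with the unrounded x, y): √((x + 29.8)²+(y + 25.7)²) = 70.11 ≈ 70.10 km. ✓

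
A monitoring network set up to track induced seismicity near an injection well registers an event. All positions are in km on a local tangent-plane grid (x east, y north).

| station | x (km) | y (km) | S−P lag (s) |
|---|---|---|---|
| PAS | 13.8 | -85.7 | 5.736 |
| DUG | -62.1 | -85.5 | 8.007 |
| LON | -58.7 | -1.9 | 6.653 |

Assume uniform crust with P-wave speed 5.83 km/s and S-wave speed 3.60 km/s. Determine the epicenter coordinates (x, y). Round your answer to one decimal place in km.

Distance from S−P lag: d = Δt · v_P v_S / (v_P − v_S) = Δt · (5.83·3.60)/(5.83−3.60) ≈ 9.4117·Δt.
So d_PAS = 53.99, d_DUG = 75.36, d_LON = 62.62 km.
Circle about each station: (x − 13.8)² + (y + 85.7)² = 53.99²; (x + 62.1)² + (y + 85.5)² = 75.36²; (x + 58.7)² + (y + 1.9)² = 62.62².
Subtracting the PAS equation from the DUG and LON equations removes the quadratic terms:
-151.8 x + 0.4 y = 867.52
-145.0 x + 167.6 y = -5091.97
Solving the 2×2 system: x ≈ -5.8, y ≈ -35.4 km.

x ≈ -5.8 km, y ≈ -35.4 km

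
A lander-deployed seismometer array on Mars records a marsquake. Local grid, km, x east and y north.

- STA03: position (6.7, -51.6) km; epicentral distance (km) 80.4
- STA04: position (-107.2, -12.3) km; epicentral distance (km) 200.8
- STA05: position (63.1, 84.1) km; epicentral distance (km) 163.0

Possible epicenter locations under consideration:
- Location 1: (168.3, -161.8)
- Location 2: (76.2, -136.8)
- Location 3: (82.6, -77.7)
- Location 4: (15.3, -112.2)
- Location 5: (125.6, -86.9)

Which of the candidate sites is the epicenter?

For each candidate, compare |candidate − station| to the reported distance:
Location 1: residuals STA03 115.2, STA04 112.6, STA05 104.5 → max 115.2 km
Location 2: residuals STA03 29.6, STA04 20.9, STA05 58.3 → max 58.3 km
Location 3: residuals STA03 0.1, STA04 0.0, STA05 0.0 → max 0.1 km
Location 4: residuals STA03 19.2, STA04 42.7, STA05 39.0 → max 42.7 km
Location 5: residuals STA03 43.6, STA04 43.7, STA05 19.1 → max 43.7 km
Only Location 3 has all residuals ≈ 0.

Location 3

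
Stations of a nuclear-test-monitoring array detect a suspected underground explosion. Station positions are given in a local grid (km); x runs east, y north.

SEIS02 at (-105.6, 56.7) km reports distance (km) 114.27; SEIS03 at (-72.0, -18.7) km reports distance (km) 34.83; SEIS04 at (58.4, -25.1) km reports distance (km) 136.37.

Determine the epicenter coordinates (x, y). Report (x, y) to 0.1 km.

-75.0 km east, -53.4 km north

Circle about each station: (x + 105.6)² + (y − 56.7)² = 114.27²; (x + 72.0)² + (y + 18.7)² = 34.83²; (x − 58.4)² + (y + 25.1)² = 136.37².
Subtracting pairs of circle equations eliminates x²+y² and gives linear equations (the radical axes):
67.2 x − 150.8 y = 3011.94
328.0 x − 163.6 y = -15864.82
Solving the 2×2 system: x ≈ -75.0, y ≈ -53.4 km.
Check against SEIS02 (with the unrounded x, y): √((x + 105.6)²+(y − 56.7)²) = 114.27 ≈ 114.27 km. ✓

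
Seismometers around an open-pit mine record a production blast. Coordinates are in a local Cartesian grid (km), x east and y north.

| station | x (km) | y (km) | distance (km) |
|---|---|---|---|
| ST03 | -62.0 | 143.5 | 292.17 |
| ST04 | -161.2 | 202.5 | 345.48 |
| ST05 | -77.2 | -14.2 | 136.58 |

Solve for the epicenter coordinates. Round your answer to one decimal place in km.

Circle about each station: (x + 62.0)² + (y − 143.5)² = 292.17²; (x + 161.2)² + (y − 202.5)² = 345.48²; (x + 77.2)² + (y + 14.2)² = 136.58².
Subtracting pairs of circle equations eliminates x²+y² and gives linear equations (the radical axes):
-198.4 x + 118.0 y = 8562.32
-30.4 x − 315.4 y = 48434.44
Solving the 2×2 system: x ≈ -127.2, y ≈ -141.3 km.
Check against ST03 (with the unrounded x, y): √((x + 62.0)²+(y − 143.5)²) = 292.17 ≈ 292.17 km. ✓

-127.2 km east, -141.3 km north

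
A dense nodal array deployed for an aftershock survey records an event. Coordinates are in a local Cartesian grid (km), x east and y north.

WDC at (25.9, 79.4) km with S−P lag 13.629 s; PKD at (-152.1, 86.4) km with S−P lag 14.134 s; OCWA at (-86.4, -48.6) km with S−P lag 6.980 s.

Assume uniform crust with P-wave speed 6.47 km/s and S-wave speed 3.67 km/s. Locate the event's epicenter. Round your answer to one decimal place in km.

Distance from S−P lag: d = Δt · v_P v_S / (v_P − v_S) = Δt · (6.47·3.67)/(6.47−3.67) ≈ 8.4803·Δt.
So d_WDC = 115.58, d_PKD = 119.86, d_OCWA = 59.19 km.
Circle about each station: (x − 25.9)² + (y − 79.4)² = 115.58²; (x + 152.1)² + (y − 86.4)² = 119.86²; (x + 86.4)² + (y + 48.6)² = 59.19².
Subtracting pairs of circle equations eliminates x²+y² and gives linear equations (the radical axes):
-356.0 x + 14.0 y = 22616.52
-224.6 x − 256.0 y = 12707.03
Solving the 2×2 system: x ≈ -63.3, y ≈ 5.9 km.

(-63.3, 5.9)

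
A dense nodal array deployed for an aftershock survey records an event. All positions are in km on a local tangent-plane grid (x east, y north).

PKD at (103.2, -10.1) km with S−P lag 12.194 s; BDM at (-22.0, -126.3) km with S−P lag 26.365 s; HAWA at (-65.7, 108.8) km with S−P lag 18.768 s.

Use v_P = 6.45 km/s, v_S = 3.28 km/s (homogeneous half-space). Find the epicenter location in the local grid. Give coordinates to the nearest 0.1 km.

x ≈ 38.3 km, y ≈ 39.0 km

Distance from S−P lag: d = Δt · v_P v_S / (v_P − v_S) = Δt · (6.45·3.28)/(6.45−3.28) ≈ 6.6738·Δt.
So d_PKD = 81.38, d_BDM = 175.96, d_HAWA = 125.25 km.
Circle about each station: (x − 103.2)² + (y + 10.1)² = 81.38²; (x + 22.0)² + (y + 126.3)² = 175.96²; (x + 65.7)² + (y − 108.8)² = 125.25².
Subtracting pairs of circle equations eliminates x²+y² and gives linear equations (the radical axes):
-250.4 x − 232.4 y = -18655.78
-337.8 x + 237.8 y = -3663.18
Solving the 2×2 system: x ≈ 38.3, y ≈ 39.0 km.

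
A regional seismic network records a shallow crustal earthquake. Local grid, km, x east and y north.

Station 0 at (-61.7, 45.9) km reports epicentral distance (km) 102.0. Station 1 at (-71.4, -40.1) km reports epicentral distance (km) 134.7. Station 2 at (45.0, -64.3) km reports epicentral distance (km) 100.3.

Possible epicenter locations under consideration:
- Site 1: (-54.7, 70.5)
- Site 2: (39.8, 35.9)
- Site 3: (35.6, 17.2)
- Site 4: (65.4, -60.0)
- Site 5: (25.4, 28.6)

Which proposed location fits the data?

For each candidate, compare |candidate − station| to the reported distance:
Site 1: residuals Station 0 76.4, Station 1 22.8, Station 2 67.4 → max 76.4 km
Site 2: residuals Station 0 0.0, Station 1 0.0, Station 2 0.0 → max 0.0 km
Site 3: residuals Station 0 0.6, Station 1 13.3, Station 2 18.3 → max 18.3 km
Site 4: residuals Station 0 63.4, Station 1 3.5, Station 2 79.5 → max 79.5 km
Site 5: residuals Station 0 13.2, Station 1 16.0, Station 2 5.4 → max 16.0 km
Only Site 2 has all residuals ≈ 0.

Site 2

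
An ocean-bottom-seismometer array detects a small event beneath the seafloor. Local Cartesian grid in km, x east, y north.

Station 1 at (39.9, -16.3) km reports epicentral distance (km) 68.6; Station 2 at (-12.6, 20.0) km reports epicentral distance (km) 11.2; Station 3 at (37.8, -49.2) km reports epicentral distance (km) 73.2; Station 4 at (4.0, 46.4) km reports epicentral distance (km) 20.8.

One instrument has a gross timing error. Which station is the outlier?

Solve using three stations at a time. Using Station 1, Station 2, Station 4 (subtract circle equations pairwise → linear system) gives (x, y) ≈ (-9.9, 30.9).
Distances from that point to each station vs reported:
  Station 1: calculated 68.6 vs reported 68.6 → residual 0.0 km
  Station 2: calculated 11.2 vs reported 11.2 → residual 0.0 km
  Station 3: calculated 93.2 vs reported 73.2 → residual 20.0 km
  Station 4: calculated 20.8 vs reported 20.8 → residual 0.0 km
Station 1, Station 2, Station 4 are mutually consistent (residuals ≈ 0); Station 3 is off by 20.0 km.

Station 3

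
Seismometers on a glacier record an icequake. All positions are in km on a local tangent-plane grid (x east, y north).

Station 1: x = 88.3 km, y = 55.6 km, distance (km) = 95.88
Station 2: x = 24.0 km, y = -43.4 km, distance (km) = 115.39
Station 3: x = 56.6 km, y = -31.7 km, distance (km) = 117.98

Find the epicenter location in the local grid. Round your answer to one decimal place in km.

Circle about each station: (x − 88.3)² + (y − 55.6)² = 95.88²; (x − 24.0)² + (y + 43.4)² = 115.39²; (x − 56.6)² + (y + 31.7)² = 117.98².
Subtracting pairs of circle equations eliminates x²+y² and gives linear equations (the radical axes):
-128.6 x − 198.0 y = -12550.57
-63.4 x − 174.6 y = -11406.11
Solving the 2×2 system: x ≈ -6.8, y ≈ 67.8 km.

(-6.8, 67.8)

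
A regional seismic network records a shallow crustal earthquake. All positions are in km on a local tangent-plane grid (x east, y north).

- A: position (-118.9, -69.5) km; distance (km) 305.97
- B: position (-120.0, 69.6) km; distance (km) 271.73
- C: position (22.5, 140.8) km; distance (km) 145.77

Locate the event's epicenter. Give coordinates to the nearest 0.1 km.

(151.7, 73.3)

Circle about each station: (x + 118.9)² + (y + 69.5)² = 305.97²; (x + 120.0)² + (y − 69.6)² = 271.73²; (x − 22.5)² + (y − 140.8)² = 145.77².
Subtracting pairs of circle equations eliminates x²+y² and gives linear equations (the radical axes):
-2.2 x + 278.2 y = 20057.15
282.8 x + 420.6 y = 73732.18
Solving the 2×2 system: x ≈ 151.7, y ≈ 73.3 km.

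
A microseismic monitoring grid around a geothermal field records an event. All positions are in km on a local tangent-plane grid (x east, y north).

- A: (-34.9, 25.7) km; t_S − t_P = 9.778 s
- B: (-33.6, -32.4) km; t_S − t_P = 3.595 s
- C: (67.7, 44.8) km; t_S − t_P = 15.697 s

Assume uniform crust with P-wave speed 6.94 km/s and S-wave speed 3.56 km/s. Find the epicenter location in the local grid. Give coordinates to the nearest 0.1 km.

-8.7 km east, -40.8 km north

Distance from S−P lag: d = Δt · v_P v_S / (v_P − v_S) = Δt · (6.94·3.56)/(6.94−3.56) ≈ 7.3096·Δt.
So d_A = 71.47, d_B = 26.28, d_C = 114.74 km.
Circle about each station: (x + 34.9)² + (y − 25.7)² = 71.47²; (x + 33.6)² + (y + 32.4)² = 26.28²; (x − 67.7)² + (y − 44.8)² = 114.74².
Subtracting the A equation from the B and C equations removes the quadratic terms:
2.6 x − 116.2 y = 4717.54
205.2 x + 38.2 y = -3345.48
Solving the 2×2 system: x ≈ -8.7, y ≈ -40.8 km.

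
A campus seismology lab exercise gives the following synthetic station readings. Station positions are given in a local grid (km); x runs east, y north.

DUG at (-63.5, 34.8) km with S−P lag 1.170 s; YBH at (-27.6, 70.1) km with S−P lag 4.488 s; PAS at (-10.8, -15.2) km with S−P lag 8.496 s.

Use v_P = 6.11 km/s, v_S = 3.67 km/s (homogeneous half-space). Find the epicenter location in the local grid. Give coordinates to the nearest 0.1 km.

-60.4 km east, 45.1 km north

Distance from S−P lag: d = Δt · v_P v_S / (v_P − v_S) = Δt · (6.11·3.67)/(6.11−3.67) ≈ 9.1900·Δt.
So d_DUG = 10.75, d_YBH = 41.24, d_PAS = 78.08 km.
Circle about each station: (x + 63.5)² + (y − 34.8)² = 10.75²; (x + 27.6)² + (y − 70.1)² = 41.24²; (x + 10.8)² + (y + 15.2)² = 78.08².
Subtracting pairs of circle equations eliminates x²+y² and gives linear equations (the radical axes):
71.8 x + 70.6 y = -1152.70
105.4 x − 100.0 y = -10876.53
Solving the 2×2 system: x ≈ -60.4, y ≈ 45.1 km.
Check against DUG (with the unrounded x, y): √((x + 63.5)²+(y − 34.8)²) = 10.76 ≈ 10.75 km. ✓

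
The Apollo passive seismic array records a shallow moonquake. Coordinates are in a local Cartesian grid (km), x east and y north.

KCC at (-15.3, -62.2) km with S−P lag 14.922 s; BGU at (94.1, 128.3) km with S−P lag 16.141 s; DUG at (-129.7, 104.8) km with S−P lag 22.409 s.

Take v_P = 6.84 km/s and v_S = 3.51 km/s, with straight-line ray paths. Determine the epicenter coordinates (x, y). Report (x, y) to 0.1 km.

18.3 km east, 40.0 km north

Distance from S−P lag: d = Δt · v_P v_S / (v_P − v_S) = Δt · (6.84·3.51)/(6.84−3.51) ≈ 7.2097·Δt.
So d_KCC = 107.58, d_BGU = 116.37, d_DUG = 161.56 km.
Circle about each station: (x + 15.3)² + (y + 62.2)² = 107.58²; (x − 94.1)² + (y − 128.3)² = 116.37²; (x + 129.7)² + (y − 104.8)² = 161.56².
Subtracting pairs of circle equations eliminates x²+y² and gives linear equations (the radical axes):
218.8 x + 381.0 y = 19244.25
-228.8 x + 334.0 y = 9174.02
Solving the 2×2 system: x ≈ 18.3, y ≈ 40.0 km.
Check against KCC (with the unrounded x, y): √((x + 15.3)²+(y + 62.2)²) = 107.58 ≈ 107.58 km. ✓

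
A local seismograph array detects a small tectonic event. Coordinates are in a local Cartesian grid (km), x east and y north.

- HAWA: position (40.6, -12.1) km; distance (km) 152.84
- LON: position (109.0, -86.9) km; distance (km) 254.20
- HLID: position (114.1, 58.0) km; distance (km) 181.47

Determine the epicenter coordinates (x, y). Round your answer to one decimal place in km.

Circle about each station: (x − 40.6)² + (y + 12.1)² = 152.84²; (x − 109.0)² + (y + 86.9)² = 254.20²; (x − 114.1)² + (y − 58.0)² = 181.47².
Subtracting the HAWA equation from the LON and HLID equations removes the quadratic terms:
136.8 x − 149.6 y = -23619.73
147.0 x + 140.2 y = 5016.74
Solving the 2×2 system: x ≈ -62.2, y ≈ 101.0 km.
Check against HAWA (with the unrounded x, y): √((x − 40.6)²+(y + 12.1)²) = 152.84 ≈ 152.84 km. ✓

x ≈ -62.2 km, y ≈ 101.0 km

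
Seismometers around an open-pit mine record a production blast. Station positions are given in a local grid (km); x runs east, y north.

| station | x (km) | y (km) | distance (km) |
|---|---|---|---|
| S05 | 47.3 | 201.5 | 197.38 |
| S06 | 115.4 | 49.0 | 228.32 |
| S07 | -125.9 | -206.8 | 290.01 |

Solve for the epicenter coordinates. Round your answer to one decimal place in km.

Circle about each station: (x − 47.3)² + (y − 201.5)² = 197.38²; (x − 115.4)² + (y − 49.0)² = 228.32²; (x + 125.9)² + (y + 206.8)² = 290.01².
Subtracting the S05 equation from the S06 and S07 equations removes the quadratic terms:
136.2 x − 305.0 y = -40292.54
-346.4 x − 816.6 y = -29369.43
Solving the 2×2 system: x ≈ -110.4, y ≈ 82.8 km.

(-110.4, 82.8)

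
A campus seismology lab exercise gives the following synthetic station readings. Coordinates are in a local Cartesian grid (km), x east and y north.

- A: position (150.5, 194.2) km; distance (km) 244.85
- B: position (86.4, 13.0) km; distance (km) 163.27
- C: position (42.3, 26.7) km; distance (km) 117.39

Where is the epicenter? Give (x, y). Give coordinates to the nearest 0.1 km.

Circle about each station: (x − 150.5)² + (y − 194.2)² = 244.85²; (x − 86.4)² + (y − 13.0)² = 163.27²; (x − 42.3)² + (y − 26.7)² = 117.39².
Subtracting pairs of circle equations eliminates x²+y² and gives linear equations (the radical axes):
-128.2 x − 362.4 y = -19435.50
-216.4 x − 335.0 y = -11690.60
Solving the 2×2 system: x ≈ -64.1, y ≈ 76.3 km.

x ≈ -64.1 km, y ≈ 76.3 km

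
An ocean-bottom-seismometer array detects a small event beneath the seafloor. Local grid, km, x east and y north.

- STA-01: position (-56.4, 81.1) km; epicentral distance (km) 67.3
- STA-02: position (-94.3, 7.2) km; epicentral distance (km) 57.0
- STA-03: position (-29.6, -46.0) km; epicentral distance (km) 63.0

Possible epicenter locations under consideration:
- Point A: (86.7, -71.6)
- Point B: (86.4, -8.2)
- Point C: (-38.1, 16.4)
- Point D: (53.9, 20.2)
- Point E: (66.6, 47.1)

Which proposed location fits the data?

Point C

For each candidate, compare |candidate − station| to the reported distance:
Point A: residuals STA-01 142.0, STA-02 140.4, STA-03 56.1 → max 142.0 km
Point B: residuals STA-01 101.1, STA-02 124.4, STA-03 59.0 → max 124.4 km
Point C: residuals STA-01 0.1, STA-02 0.1, STA-03 0.0 → max 0.1 km
Point D: residuals STA-01 58.7, STA-02 91.8, STA-03 43.6 → max 91.8 km
Point E: residuals STA-01 60.3, STA-02 108.8, STA-03 70.9 → max 108.8 km
Only Point C has all residuals ≈ 0.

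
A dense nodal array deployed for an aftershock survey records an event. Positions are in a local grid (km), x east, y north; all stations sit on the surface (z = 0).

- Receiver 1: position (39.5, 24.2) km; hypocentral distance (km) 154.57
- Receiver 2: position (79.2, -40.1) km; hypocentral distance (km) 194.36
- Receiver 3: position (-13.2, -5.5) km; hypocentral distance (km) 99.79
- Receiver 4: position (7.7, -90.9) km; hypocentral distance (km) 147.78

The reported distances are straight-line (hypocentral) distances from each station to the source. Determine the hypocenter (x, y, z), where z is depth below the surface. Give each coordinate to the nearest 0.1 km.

x ≈ -110.9 km, y ≈ -5.1 km, depth ≈ 20.3 km

Each station gives a sphere (x−x_i)² + (y−y_i)² + z² = d_i² (stations at z=0).
Subtracting the Receiver 1 sphere from Receiver 2 and Receiver 3: z² cancels, leaving linear equations in x and y:
79.4 x − 128.6 y = -8149.16
-105.4 x − 59.4 y = 11992.44
Solving: x ≈ -110.903, y ≈ -5.105 km (keep extra digits for the depth step; rounded: -110.9, -5.1).
Then from the Receiver 1 sphere: z² = 154.57² − (x − 39.5)² − (y − 24.2)² with x = -110.903, y = -5.105, so z ≈ 20.299 ≈ 20.3 km.
Check against Receiver 4 (with the unrounded solution): distance 147.78 ≈ 147.78 km. ✓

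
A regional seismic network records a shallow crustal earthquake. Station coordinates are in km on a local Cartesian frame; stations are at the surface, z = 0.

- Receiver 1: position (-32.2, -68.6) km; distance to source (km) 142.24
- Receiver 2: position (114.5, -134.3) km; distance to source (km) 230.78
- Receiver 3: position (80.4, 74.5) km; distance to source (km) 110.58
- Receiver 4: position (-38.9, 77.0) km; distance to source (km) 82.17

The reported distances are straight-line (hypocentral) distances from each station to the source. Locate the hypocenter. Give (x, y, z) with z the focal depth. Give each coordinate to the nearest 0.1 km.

Each station gives a sphere (x−x_i)² + (y−y_i)² + z² = d_i² (stations at z=0).
Subtracting the Receiver 1 sphere from Receiver 2 and Receiver 3: z² cancels, leaving linear equations in x and y:
293.4 x − 131.4 y = -7623.25
225.2 x + 286.2 y = 14275.89
Solving: x ≈ -2.694, y ≈ 52.001 km (keep extra digits for the depth step; rounded: -2.7, 52.0).
Then from the Receiver 1 sphere: z² = 142.24² − (x + 32.2)² − (y + 68.6)² with x = -2.694, y = 52.001, so z ≈ 69.405 ≈ 69.4 km.

(-2.7, 52.0, 69.4)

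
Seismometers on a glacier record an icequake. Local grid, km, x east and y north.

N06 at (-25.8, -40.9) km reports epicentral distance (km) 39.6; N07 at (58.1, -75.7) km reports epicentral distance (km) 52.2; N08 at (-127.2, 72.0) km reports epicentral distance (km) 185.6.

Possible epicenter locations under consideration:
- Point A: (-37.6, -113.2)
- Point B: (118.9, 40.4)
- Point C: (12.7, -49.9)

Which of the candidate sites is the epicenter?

Point C

For each candidate, compare |candidate − station| to the reported distance:
Point A: residuals N06 33.7, N07 50.6, N08 20.1 → max 50.6 km
Point B: residuals N06 126.4, N07 78.9, N08 62.5 → max 126.4 km
Point C: residuals N06 0.1, N07 0.0, N08 0.0 → max 0.1 km
Only Point C has all residuals ≈ 0.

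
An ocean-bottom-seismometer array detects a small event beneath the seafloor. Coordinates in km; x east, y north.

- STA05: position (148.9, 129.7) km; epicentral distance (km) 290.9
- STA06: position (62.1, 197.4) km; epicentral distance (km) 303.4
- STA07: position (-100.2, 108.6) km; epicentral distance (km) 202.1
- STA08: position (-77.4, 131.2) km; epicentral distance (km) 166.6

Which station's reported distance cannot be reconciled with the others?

STA08

Solve using three stations at a time. Using STA05, STA06, STA07 (subtract circle equations pairwise → linear system) gives (x, y) ≈ (-46.2, -85.8).
Distances from that point to each station vs reported:
  STA05: calculated 290.7 vs reported 290.9 → residual 0.2 km
  STA06: calculated 303.2 vs reported 303.4 → residual 0.2 km
  STA07: calculated 201.7 vs reported 202.1 → residual 0.4 km
  STA08: calculated 219.2 vs reported 166.6 → residual 52.6 km
STA05, STA06, STA07 are mutually consistent (residuals ≈ 0); STA08 is off by 52.6 km.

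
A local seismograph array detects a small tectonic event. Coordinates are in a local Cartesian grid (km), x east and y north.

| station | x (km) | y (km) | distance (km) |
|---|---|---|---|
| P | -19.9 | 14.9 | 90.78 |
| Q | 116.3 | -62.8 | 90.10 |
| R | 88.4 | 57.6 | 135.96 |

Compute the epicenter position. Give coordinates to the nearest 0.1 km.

Circle about each station: (x + 19.9)² + (y − 14.9)² = 90.78²; (x − 116.3)² + (y + 62.8)² = 90.10²; (x − 88.4)² + (y − 57.6)² = 135.96².
Subtracting pairs of circle equations eliminates x²+y² and gives linear equations (the radical axes):
272.4 x − 155.4 y = 16974.51
216.6 x + 85.4 y = 270.19
Solving the 2×2 system: x ≈ 26.2, y ≈ -63.3 km.

26.2 km east, -63.3 km north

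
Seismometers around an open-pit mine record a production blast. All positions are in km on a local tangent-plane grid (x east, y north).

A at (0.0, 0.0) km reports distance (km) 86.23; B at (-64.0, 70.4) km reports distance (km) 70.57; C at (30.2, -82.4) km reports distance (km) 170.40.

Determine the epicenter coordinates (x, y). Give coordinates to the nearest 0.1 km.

Circle about each station: x² + y² = 86.23²; (x + 64.0)² + (y − 70.4)² = 70.57²; (x − 30.2)² + (y + 82.4)² = 170.40².
Subtracting pairs of circle equations eliminates x²+y² and gives linear equations (the radical axes):
-128.0 x + 140.8 y = 11507.65
60.4 x − 164.8 y = -13898.75
Solving the 2×2 system: x ≈ 4.8, y ≈ 86.1 km.
Check against A (with the unrounded x, y): √(x²+y²) = 86.23 ≈ 86.23 km. ✓

4.8 km east, 86.1 km north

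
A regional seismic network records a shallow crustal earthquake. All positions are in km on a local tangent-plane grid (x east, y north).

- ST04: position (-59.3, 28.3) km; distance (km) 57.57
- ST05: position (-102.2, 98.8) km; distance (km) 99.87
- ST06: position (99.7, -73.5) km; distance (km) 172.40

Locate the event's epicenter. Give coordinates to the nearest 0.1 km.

(-10.6, 59.0)

Circle about each station: (x + 59.3)² + (y − 28.3)² = 57.57²; (x + 102.2)² + (y − 98.8)² = 99.87²; (x − 99.7)² + (y + 73.5)² = 172.40².
Subtracting the ST04 equation from the ST05 and ST06 equations removes the quadratic terms:
-85.8 x + 141.0 y = 9229.19
318.0 x − 203.6 y = -15382.50
Solving the 2×2 system: x ≈ -10.6, y ≈ 59.0 km.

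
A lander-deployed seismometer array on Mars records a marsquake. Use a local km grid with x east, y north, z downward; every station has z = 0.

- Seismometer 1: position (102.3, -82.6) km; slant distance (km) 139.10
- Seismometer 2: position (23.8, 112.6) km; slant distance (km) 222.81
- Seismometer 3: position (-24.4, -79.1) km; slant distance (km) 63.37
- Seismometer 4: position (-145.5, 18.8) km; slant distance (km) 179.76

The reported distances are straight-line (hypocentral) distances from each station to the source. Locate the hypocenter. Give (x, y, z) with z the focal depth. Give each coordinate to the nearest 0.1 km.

(-22.0, -96.8, 60.8)

Each station gives a sphere (x−x_i)² + (y−y_i)² + z² = d_i² (stations at z=0).
Subtracting the Seismometer 1 sphere from Seismometer 2 and Seismometer 3: z² cancels, leaving linear equations in x and y:
-157.0 x + 390.4 y = -34338.34
-253.4 x + 7.0 y = 4897.17
Solving: x ≈ -22.000, y ≈ -96.804 km (keep extra digits for the depth step; rounded: -22.0, -96.8).
Then from the Seismometer 1 sphere: z² = 139.10² − (x − 102.3)² − (y + 82.6)² with x = -22.000, y = -96.804, so z ≈ 60.799 ≈ 60.8 km.
Check against Seismometer 4 (with the unrounded solution): distance 179.76 ≈ 179.76 km. ✓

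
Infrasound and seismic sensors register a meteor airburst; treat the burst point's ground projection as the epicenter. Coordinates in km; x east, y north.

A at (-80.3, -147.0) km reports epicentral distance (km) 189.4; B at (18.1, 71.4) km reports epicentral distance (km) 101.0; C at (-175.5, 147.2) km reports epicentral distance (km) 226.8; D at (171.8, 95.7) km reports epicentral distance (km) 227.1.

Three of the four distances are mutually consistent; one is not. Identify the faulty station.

Solve using three stations at a time. Using B, C, D (subtract circle equations pairwise → linear system) gives (x, y) ≈ (-23.1, -20.8).
Distances from that point to each station vs reported:
  A: calculated 138.5 vs reported 189.4 → residual 50.9 km
  B: calculated 101.0 vs reported 101.0 → residual 0.0 km
  C: calculated 226.8 vs reported 226.8 → residual 0.0 km
  D: calculated 227.1 vs reported 227.1 → residual 0.0 km
B, C, D are mutually consistent (residuals ≈ 0); A is off by 50.9 km.

A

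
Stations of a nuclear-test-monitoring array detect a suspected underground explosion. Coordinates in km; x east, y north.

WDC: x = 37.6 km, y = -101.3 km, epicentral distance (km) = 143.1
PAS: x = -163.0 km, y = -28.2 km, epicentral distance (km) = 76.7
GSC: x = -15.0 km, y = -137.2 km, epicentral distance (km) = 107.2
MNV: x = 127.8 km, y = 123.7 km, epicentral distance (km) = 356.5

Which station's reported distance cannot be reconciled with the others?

Solve using three stations at a time. Using WDC, PAS, GSC (subtract circle equations pairwise → linear system) gives (x, y) ≈ (-103.3, -76.4).
Distances from that point to each station vs reported:
  WDC: calculated 143.1 vs reported 143.1 → residual 0.0 km
  PAS: calculated 76.7 vs reported 76.7 → residual 0.0 km
  GSC: calculated 107.2 vs reported 107.2 → residual 0.0 km
  MNV: calculated 305.7 vs reported 356.5 → residual 50.8 km
WDC, PAS, GSC are mutually consistent (residuals ≈ 0); MNV is off by 50.8 km.

MNV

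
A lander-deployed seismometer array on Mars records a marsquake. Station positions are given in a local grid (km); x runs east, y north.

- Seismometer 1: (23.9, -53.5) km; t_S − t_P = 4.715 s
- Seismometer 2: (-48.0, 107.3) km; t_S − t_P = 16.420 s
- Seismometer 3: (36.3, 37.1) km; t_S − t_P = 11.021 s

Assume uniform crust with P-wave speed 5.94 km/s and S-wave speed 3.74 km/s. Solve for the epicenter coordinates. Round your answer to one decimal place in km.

-23.6 km east, -56.7 km north

Distance from S−P lag: d = Δt · v_P v_S / (v_P − v_S) = Δt · (5.94·3.74)/(5.94−3.74) ≈ 10.0980·Δt.
So d_Seismometer 1 = 47.61, d_Seismometer 2 = 165.81, d_Seismometer 3 = 111.29 km.
Circle about each station: (x − 23.9)² + (y + 53.5)² = 47.61²; (x + 48.0)² + (y − 107.3)² = 165.81²; (x − 36.3)² + (y − 37.1)² = 111.29².
Subtracting the Seismometer 1 equation from the Seismometer 2 and Seismometer 3 equations removes the quadratic terms:
-143.8 x + 321.6 y = -14842.41
24.8 x + 181.2 y = -10858.11
Solving the 2×2 system: x ≈ -23.6, y ≈ -56.7 km.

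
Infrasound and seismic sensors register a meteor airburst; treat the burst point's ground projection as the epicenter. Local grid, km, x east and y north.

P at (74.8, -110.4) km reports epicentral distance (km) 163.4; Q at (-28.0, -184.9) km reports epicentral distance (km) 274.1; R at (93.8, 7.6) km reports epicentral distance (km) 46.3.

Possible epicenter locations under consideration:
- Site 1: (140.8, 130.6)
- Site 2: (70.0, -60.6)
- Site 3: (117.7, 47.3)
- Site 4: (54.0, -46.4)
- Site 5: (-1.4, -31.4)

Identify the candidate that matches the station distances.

For each candidate, compare |candidate − station| to the reported distance:
Site 1: residuals P 86.5, Q 83.7, R 85.4 → max 86.5 km
Site 2: residuals P 113.4, Q 115.8, R 25.9 → max 115.8 km
Site 3: residuals P 0.0, Q 0.0, R 0.0 → max 0.0 km
Site 4: residuals P 96.1, Q 113.1, R 20.8 → max 113.1 km
Site 5: residuals P 53.6, Q 118.3, R 56.6 → max 118.3 km
Only Site 3 has all residuals ≈ 0.

Site 3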